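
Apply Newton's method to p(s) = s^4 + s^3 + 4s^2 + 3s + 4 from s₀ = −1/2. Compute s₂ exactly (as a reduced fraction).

419961/145568

p'(s) = 4s^3 + 3s^2 + 8s + 3.
p(−1/2) = 55/16, p'(−1/2) = −3/4, so s₁ = (−1/2) − (55/16)/(−3/4) = 49/12.
p(49/12) = 8896525/20736, p'(49/12) = 77333/216, so s₂ = (49/12) − (8896525/20736)/(77333/216) = 419961/145568.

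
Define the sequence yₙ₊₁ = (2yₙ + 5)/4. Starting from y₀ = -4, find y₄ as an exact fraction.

67/32

y₁ = (2·(-4) + 5)/4 = -3/4.
y₂ = (2·(-3/4) + 5)/4 = 7/8.
y₃ = (2·(7/8) + 5)/4 = 27/16.
y₄ = (2·(27/16) + 5)/4 = 67/32.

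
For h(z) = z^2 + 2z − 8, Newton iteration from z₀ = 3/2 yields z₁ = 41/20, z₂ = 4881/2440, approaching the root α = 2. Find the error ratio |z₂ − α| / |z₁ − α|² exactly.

10/61

z₁ − α = 41/20 − 2 = 1/20, so |z₁ − α| = 1/20.
z₂ − α = 4881/2440 − 2 = 1/2440, so |z₂ − α| = 1/2440.
|z₁ − α|² = 1/400.
Ratio = (1/2440) / (1/400) = 10/61.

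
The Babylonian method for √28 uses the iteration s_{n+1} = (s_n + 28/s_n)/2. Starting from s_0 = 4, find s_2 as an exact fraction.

233/44

s_1 = (4 + 28/4)/2 = 11/2.
s_2 = (11/2 + 28/(11/2))/2 = 233/44.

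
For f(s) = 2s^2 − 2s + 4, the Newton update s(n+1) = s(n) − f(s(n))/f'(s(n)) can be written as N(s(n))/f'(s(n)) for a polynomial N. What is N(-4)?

f'(s) = 4s − 2.
N(s) = s·f'(s) − f(s) = s·(4s − 2) − (2s^2 − 2s + 4) = 2s^2 − 4.
N(-4) = 28.

28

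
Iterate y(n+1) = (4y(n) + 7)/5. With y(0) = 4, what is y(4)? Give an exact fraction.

y(1) = (4·4 + 7)/5 = 23/5.
y(2) = (4·(23/5) + 7)/5 = 127/25.
y(3) = (4·(127/25) + 7)/5 = 683/125.
y(4) = (4·(683/125) + 7)/5 = 3607/625.

3607/625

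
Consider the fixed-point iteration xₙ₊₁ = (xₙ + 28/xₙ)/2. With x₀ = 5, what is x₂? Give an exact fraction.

5609/1060

x₁ = (5 + 28/5)/2 = 53/10.
x₂ = (53/10 + 28/(53/10))/2 = 5609/1060.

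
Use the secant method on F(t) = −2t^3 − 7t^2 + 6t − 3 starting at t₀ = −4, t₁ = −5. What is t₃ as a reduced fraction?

F(−4) = −11, F(−5) = 42. t₂ = (−5) − 42·((−5) − (−4))/(42 − (−11)) = −223/53.
F(−5) = 42, F(−223/53) = −475398/148877. t₃ = (−223/53) − (−475398/148877)·((−223/53) − (−5))/((−475398/148877) − 42) = −341501/80098.

−341501/80098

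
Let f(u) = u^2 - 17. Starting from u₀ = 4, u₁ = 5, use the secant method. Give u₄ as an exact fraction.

f(4) = -1, f(5) = 8. u₂ = 5 - 8·(5 - 4)/(8 - (-1)) = 37/9.
f(5) = 8, f(37/9) = -8/81. u₃ = (37/9) - (-8/81)·((37/9) - 5)/((-8/81) - 8) = 169/41.
f(37/9) = -8/81, f(169/41) = -16/1681. u₄ = (169/41) - (-16/1681)·((169/41) - (37/9))/((-16/1681) - (-8/81)) = 6263/1519.

6263/1519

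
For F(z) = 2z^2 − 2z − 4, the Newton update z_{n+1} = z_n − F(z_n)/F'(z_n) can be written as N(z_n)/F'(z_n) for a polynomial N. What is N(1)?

F'(z) = 4z − 2.
N(z) = z·F'(z) − F(z) = z·(4z − 2) − (2z^2 − 2z − 4) = 2z^2 + 4.
N(1) = 6.

6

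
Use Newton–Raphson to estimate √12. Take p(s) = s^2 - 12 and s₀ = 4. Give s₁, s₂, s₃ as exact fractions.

s₁ = 7/2, s₂ = 97/28, s₃ = 18817/5432

p'(s) = 2s.
p(4) = 4, p'(4) = 8, so s₁ = 4 - 4/8 = 7/2.
p(7/2) = 1/4, p'(7/2) = 7, so s₂ = (7/2) - (1/4)/7 = 97/28.
p(97/28) = 1/784, p'(97/28) = 97/14, so s₃ = (97/28) - (1/784)/(97/14) = 18817/5432.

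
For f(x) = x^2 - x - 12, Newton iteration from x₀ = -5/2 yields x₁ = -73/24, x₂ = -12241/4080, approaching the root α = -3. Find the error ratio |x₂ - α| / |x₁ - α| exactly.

x₁ - α = -73/24 - (-3) = -73/24 + 3 = -1/24, so |x₁ - α| = 1/24.
x₂ - α = -12241/4080 - (-3) = -12241/4080 + 3 = -1/4080, so |x₂ - α| = 1/4080.
Ratio = (1/4080) / (1/24) = 1/170.

1/170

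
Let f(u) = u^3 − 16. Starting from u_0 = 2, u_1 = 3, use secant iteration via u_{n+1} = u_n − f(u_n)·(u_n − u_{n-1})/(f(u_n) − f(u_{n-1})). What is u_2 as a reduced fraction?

f(2) = −8, f(3) = 11. u_2 = 3 − 11·(3 − 2)/(11 − (−8)) = 46/19.

46/19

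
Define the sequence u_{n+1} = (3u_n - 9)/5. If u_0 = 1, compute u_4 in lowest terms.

-2367/625

u_1 = (3·1 - 9)/5 = -6/5.
u_2 = (3·(-6/5) - 9)/5 = -63/25.
u_3 = (3·(-63/25) - 9)/5 = -414/125.
u_4 = (3·(-414/125) - 9)/5 = -2367/625.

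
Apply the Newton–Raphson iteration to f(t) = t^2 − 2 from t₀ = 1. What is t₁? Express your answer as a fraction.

f'(t) = 2t.
f(1) = −1, f'(1) = 2, so t₁ = 1 − (−1)/2 = 3/2.

3/2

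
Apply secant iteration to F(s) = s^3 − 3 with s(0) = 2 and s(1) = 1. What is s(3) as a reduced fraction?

F(2) = 5, F(1) = −2. s(2) = 1 − (−2)·(1 − 2)/((−2) − 5) = 9/7.
F(1) = −2, F(9/7) = −300/343. s(3) = (9/7) − (−300/343)·((9/7) − 1)/((−300/343) − (−2)) = 291/193.

291/193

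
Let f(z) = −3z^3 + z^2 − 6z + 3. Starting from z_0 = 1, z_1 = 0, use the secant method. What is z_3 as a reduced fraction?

f(1) = −5, f(0) = 3. z_2 = 0 − 3·(0 − 1)/(3 − (−5)) = 3/8.
f(0) = 3, f(3/8) = 375/512. z_3 = (3/8) − (375/512)·((3/8) − 0)/((375/512) − 3) = 64/129.

64/129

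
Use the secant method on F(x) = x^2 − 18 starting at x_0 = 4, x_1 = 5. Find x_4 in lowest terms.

F(4) = −2, F(5) = 7. x_2 = 5 − 7·(5 − 4)/(7 − (−2)) = 38/9.
F(5) = 7, F(38/9) = −14/81. x_3 = (38/9) − (−14/81)·((38/9) − 5)/((−14/81) − 7) = 352/83.
F(38/9) = −14/81, F(352/83) = −98/6889. x_4 = (352/83) − (−98/6889)·((352/83) − (38/9))/((−98/6889) − (−14/81)) = 13411/3161.

13411/3161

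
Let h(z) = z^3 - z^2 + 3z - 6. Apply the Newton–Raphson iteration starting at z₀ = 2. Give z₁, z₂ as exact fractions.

h'(z) = 3z^2 - 2z + 3.
h(2) = 4, h'(2) = 11, so z₁ = 2 - 4/11 = 18/11.
h(18/11) = 816/1331, h'(18/11) = 939/121, so z₂ = (18/11) - (816/1331)/(939/121) = 5362/3443.

z₁ = 18/11, z₂ = 5362/3443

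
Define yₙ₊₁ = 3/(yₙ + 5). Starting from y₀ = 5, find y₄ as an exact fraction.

885/1634

y₁ = 3/(5 + 5) = 3/10.
y₂ = 3/(3/10 + 5) = 30/53.
y₃ = 3/(30/53 + 5) = 159/295.
y₄ = 3/(159/295 + 5) = 885/1634.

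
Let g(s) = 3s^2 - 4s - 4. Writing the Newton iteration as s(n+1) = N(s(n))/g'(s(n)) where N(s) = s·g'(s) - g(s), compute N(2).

g'(s) = 6s - 4.
N(s) = s·g'(s) - g(s) = s·(6s - 4) - (3s^2 - 4s - 4) = 3s^2 + 4.
N(2) = 16.

16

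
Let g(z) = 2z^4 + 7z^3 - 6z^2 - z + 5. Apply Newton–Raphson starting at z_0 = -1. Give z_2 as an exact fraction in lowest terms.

-738199/978304

g'(z) = 8z^3 + 21z^2 - 12z - 1.
g(-1) = -5, g'(-1) = 24, so z_1 = (-1) - (-5)/24 = -19/24.
g(-19/24) = -108875/165888, g'(-19/24) = 7643/432, so z_2 = (-19/24) - (-108875/165888)/(7643/432) = -738199/978304.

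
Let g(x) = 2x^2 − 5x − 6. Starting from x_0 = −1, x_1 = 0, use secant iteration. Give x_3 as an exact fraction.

−42/47

g(−1) = 1, g(0) = −6. x_2 = 0 − (−6)·(0 − (−1))/((−6) − 1) = −6/7.
g(0) = −6, g(−6/7) = −12/49. x_3 = (−6/7) − (−12/49)·((−6/7) − 0)/((−12/49) − (−6)) = −42/47.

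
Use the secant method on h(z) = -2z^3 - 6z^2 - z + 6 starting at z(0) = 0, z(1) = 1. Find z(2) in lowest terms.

h(0) = 6, h(1) = -3. z(2) = 1 - (-3)·(1 - 0)/((-3) - 6) = 2/3.

2/3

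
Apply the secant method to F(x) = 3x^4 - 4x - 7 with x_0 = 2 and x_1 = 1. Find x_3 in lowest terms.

F(2) = 33, F(1) = -8. x_2 = 1 - (-8)·(1 - 2)/((-8) - 33) = 49/41.
F(1) = -8, F(49/41) = -15994440/2825761. x_3 = (49/41) - (-15994440/2825761)·((49/41) - 1)/((-15994440/2825761) - (-8)) = 172228/103307.

172228/103307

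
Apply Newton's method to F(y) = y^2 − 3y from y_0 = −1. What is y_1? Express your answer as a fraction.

F'(y) = 2y − 3.
F(−1) = 4, F'(−1) = −5, so y_1 = (−1) − 4/(−5) = −1/5.

−1/5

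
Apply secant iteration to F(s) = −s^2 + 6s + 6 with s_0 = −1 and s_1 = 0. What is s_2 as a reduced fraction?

F(−1) = −1, F(0) = 6. s_2 = 0 − 6·(0 − (−1))/(6 − (−1)) = −6/7.

−6/7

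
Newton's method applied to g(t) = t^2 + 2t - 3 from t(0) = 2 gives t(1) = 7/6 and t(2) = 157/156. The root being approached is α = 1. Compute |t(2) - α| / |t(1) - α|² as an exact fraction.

t(1) - α = 7/6 - 1 = 1/6, so |t(1) - α| = 1/6.
t(2) - α = 157/156 - 1 = 1/156, so |t(2) - α| = 1/156.
|t(1) - α|² = 1/36.
Ratio = (1/156) / (1/36) = 3/13.

3/13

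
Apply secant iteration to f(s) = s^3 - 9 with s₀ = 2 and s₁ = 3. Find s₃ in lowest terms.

f(2) = -1, f(3) = 18. s₂ = 3 - 18·(3 - 2)/(18 - (-1)) = 39/19.
f(3) = 18, f(39/19) = -2412/6859. s₃ = (39/19) - (-2412/6859)·((39/19) - 3)/((-2412/6859) - 18) = 1609/777.

1609/777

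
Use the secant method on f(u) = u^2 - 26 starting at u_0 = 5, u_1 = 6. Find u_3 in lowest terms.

311/61

f(5) = -1, f(6) = 10. u_2 = 6 - 10·(6 - 5)/(10 - (-1)) = 56/11.
f(6) = 10, f(56/11) = -10/121. u_3 = (56/11) - (-10/121)·((56/11) - 6)/((-10/121) - 10) = 311/61.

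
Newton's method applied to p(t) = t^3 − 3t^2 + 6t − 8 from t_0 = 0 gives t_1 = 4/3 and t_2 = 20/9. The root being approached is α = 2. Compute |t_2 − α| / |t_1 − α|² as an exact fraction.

t_1 − α = 4/3 − 2 = −2/3, so |t_1 − α| = 2/3.
t_2 − α = 20/9 − 2 = 2/9, so |t_2 − α| = 2/9.
|t_1 − α|² = 4/9.
Ratio = (2/9) / (4/9) = 1/2.

1/2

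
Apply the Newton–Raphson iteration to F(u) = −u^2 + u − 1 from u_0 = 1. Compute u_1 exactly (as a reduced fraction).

0

F'(u) = −2u + 1.
F(1) = −1, F'(1) = −1, so u_1 = 1 − (−1)/(−1) = 0.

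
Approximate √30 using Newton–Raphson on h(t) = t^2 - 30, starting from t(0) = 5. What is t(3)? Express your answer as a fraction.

116161/21208

h'(t) = 2t.
h(5) = -5, h'(5) = 10, so t(1) = 5 - (-5)/10 = 11/2.
h(11/2) = 1/4, h'(11/2) = 11, so t(2) = (11/2) - (1/4)/11 = 241/44.
h(241/44) = 1/1936, h'(241/44) = 241/22, so t(3) = (241/44) - (1/1936)/(241/22) = 116161/21208.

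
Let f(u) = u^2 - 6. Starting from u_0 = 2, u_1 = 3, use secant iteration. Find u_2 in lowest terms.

12/5

f(2) = -2, f(3) = 3. u_2 = 3 - 3·(3 - 2)/(3 - (-2)) = 12/5.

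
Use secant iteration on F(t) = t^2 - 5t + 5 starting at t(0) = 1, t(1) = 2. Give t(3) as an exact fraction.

F(1) = 1, F(2) = -1. t(2) = 2 - (-1)·(2 - 1)/((-1) - 1) = 3/2.
F(2) = -1, F(3/2) = -1/4. t(3) = (3/2) - (-1/4)·((3/2) - 2)/((-1/4) - (-1)) = 4/3.

4/3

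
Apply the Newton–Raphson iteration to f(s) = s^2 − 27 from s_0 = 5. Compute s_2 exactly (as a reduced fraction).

1351/260

f'(s) = 2s.
f(5) = −2, f'(5) = 10, so s_1 = 5 − (−2)/10 = 26/5.
f(26/5) = 1/25, f'(26/5) = 52/5, so s_2 = (26/5) − (1/25)/(52/5) = 1351/260.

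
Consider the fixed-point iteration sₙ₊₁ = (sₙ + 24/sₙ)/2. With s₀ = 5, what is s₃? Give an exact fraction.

46099201/9409960

s₁ = (5 + 24/5)/2 = 49/10.
s₂ = (49/10 + 24/(49/10))/2 = 4801/980.
s₃ = (4801/980 + 24/(4801/980))/2 = 46099201/9409960.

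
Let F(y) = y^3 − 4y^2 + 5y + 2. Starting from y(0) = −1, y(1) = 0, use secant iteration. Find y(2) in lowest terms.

F(−1) = −8, F(0) = 2. y(2) = 0 − 2·(0 − (−1))/(2 − (−8)) = −1/5.

−1/5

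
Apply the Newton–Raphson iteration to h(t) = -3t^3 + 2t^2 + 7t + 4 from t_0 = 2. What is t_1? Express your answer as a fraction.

h'(t) = -9t^2 + 4t + 7.
h(2) = 2, h'(2) = -21, so t_1 = 2 - 2/(-21) = 44/21.

44/21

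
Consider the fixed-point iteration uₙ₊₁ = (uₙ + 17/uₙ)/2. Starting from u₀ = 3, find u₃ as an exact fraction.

25889/6279

u₁ = (3 + 17/3)/2 = 13/3.
u₂ = (13/3 + 17/(13/3))/2 = 161/39.
u₃ = (161/39 + 17/(161/39))/2 = 25889/6279.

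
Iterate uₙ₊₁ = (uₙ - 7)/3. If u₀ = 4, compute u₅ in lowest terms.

-281/81

u₁ = (4 - 7)/3 = -1.
u₂ = ((-1) - 7)/3 = -8/3.
u₃ = ((-8/3) - 7)/3 = -29/9.
u₄ = ((-29/9) - 7)/3 = -92/27.
u₅ = ((-92/27) - 7)/3 = -281/81.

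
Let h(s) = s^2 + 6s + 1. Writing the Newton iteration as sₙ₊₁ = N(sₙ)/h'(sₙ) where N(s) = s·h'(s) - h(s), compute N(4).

15

h'(s) = 2s + 6.
N(s) = s·h'(s) - h(s) = s·(2s + 6) - (s^2 + 6s + 1) = s^2 - 1.
N(4) = 15.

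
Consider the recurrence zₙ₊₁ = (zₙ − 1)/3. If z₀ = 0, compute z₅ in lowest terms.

−121/243

z₁ = (0 − 1)/3 = −1/3.
z₂ = ((−1/3) − 1)/3 = −4/9.
z₃ = ((−4/9) − 1)/3 = −13/27.
z₄ = ((−13/27) − 1)/3 = −40/81.
z₅ = ((−40/81) − 1)/3 = −121/243.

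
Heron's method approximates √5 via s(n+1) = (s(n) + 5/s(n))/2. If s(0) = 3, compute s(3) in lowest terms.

2207/987

s(1) = (3 + 5/3)/2 = 7/3.
s(2) = (7/3 + 5/(7/3))/2 = 47/21.
s(3) = (47/21 + 5/(47/21))/2 = 2207/987.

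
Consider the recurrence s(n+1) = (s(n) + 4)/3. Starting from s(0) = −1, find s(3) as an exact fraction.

17/9

s(1) = ((−1) + 4)/3 = 1.
s(2) = (1 + 4)/3 = 5/3.
s(3) = ((5/3) + 4)/3 = 17/9.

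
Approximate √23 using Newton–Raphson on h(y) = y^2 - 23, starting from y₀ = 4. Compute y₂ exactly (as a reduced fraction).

2993/624

h'(y) = 2y.
h(4) = -7, h'(4) = 8, so y₁ = 4 - (-7)/8 = 39/8.
h(39/8) = 49/64, h'(39/8) = 39/4, so y₂ = (39/8) - (49/64)/(39/4) = 2993/624.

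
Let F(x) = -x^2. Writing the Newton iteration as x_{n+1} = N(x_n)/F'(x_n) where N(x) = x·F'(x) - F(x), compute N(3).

F'(x) = -2x.
N(x) = x·F'(x) - F(x) = x·(-2x) - (-x^2) = -x^2.
N(3) = -9.

-9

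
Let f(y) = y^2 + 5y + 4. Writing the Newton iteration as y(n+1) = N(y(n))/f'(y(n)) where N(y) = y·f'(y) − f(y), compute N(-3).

f'(y) = 2y + 5.
N(y) = y·f'(y) − f(y) = y·(2y + 5) − (y^2 + 5y + 4) = y^2 − 4.
N(-3) = 5.

5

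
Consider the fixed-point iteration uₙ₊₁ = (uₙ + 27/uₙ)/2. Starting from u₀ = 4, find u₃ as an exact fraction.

u₁ = (4 + 27/4)/2 = 43/8.
u₂ = (43/8 + 27/(43/8))/2 = 3577/688.
u₃ = (3577/688 + 27/(3577/688))/2 = 25575217/4921952.

25575217/4921952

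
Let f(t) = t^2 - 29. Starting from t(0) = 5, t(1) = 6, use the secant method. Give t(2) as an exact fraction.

f(5) = -4, f(6) = 7. t(2) = 6 - 7·(6 - 5)/(7 - (-4)) = 59/11.

59/11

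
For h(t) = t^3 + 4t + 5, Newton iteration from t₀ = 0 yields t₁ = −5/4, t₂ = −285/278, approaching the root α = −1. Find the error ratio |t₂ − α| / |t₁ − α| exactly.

t₁ − α = −5/4 − (−1) = −5/4 + 1 = −1/4, so |t₁ − α| = 1/4.
t₂ − α = −285/278 − (−1) = −285/278 + 1 = −7/278, so |t₂ − α| = 7/278.
Ratio = (7/278) / (1/4) = 14/139.

14/139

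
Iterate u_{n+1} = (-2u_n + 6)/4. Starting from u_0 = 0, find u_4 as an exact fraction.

u_1 = (-2·0 + 6)/4 = 3/2.
u_2 = (-2·(3/2) + 6)/4 = 3/4.
u_3 = (-2·(3/4) + 6)/4 = 9/8.
u_4 = (-2·(9/8) + 6)/4 = 15/16.

15/16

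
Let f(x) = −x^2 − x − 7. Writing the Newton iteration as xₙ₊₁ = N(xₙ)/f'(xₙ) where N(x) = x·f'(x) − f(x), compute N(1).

6

f'(x) = −2x − 1.
N(x) = x·f'(x) − f(x) = x·(−2x − 1) − (−x^2 − x − 7) = −x^2 + 7.
N(1) = 6.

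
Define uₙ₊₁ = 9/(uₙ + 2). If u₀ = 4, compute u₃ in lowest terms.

63/32

u₁ = 9/(4 + 2) = 3/2.
u₂ = 9/(3/2 + 2) = 18/7.
u₃ = 9/(18/7 + 2) = 63/32.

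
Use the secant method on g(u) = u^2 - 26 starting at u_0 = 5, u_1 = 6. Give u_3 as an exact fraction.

311/61

g(5) = -1, g(6) = 10. u_2 = 6 - 10·(6 - 5)/(10 - (-1)) = 56/11.
g(6) = 10, g(56/11) = -10/121. u_3 = (56/11) - (-10/121)·((56/11) - 6)/((-10/121) - 10) = 311/61.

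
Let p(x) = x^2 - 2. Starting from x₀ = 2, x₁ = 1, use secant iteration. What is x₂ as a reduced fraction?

4/3

p(2) = 2, p(1) = -1. x₂ = 1 - (-1)·(1 - 2)/((-1) - 2) = 4/3.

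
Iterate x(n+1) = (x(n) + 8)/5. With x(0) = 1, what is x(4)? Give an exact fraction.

1249/625

x(1) = (1 + 8)/5 = 9/5.
x(2) = ((9/5) + 8)/5 = 49/25.
x(3) = ((49/25) + 8)/5 = 249/125.
x(4) = ((249/125) + 8)/5 = 1249/625.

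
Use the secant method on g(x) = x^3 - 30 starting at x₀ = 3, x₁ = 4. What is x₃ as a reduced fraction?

80271/25886

g(3) = -3, g(4) = 34. x₂ = 4 - 34·(4 - 3)/(34 - (-3)) = 114/37.
g(4) = 34, g(114/37) = -38046/50653. x₃ = (114/37) - (-38046/50653)·((114/37) - 4)/((-38046/50653) - 34) = 80271/25886.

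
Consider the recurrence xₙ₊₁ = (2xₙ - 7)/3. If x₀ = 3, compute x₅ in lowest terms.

-1381/243

x₁ = (2·3 - 7)/3 = -1/3.
x₂ = (2·(-1/3) - 7)/3 = -23/9.
x₃ = (2·(-23/9) - 7)/3 = -109/27.
x₄ = (2·(-109/27) - 7)/3 = -407/81.
x₅ = (2·(-407/81) - 7)/3 = -1381/243.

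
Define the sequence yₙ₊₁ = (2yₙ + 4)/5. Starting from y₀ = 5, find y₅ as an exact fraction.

y₁ = (2·5 + 4)/5 = 14/5.
y₂ = (2·(14/5) + 4)/5 = 48/25.
y₃ = (2·(48/25) + 4)/5 = 196/125.
y₄ = (2·(196/125) + 4)/5 = 892/625.
y₅ = (2·(892/625) + 4)/5 = 4284/3125.

4284/3125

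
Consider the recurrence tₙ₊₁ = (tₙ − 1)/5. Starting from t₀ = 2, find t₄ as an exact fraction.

t₁ = (2 − 1)/5 = 1/5.
t₂ = ((1/5) − 1)/5 = −4/25.
t₃ = ((−4/25) − 1)/5 = −29/125.
t₄ = ((−29/125) − 1)/5 = −154/625.

−154/625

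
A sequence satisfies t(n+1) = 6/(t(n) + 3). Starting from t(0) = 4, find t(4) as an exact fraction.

82/59

t(1) = 6/(4 + 3) = 6/7.
t(2) = 6/(6/7 + 3) = 14/9.
t(3) = 6/(14/9 + 3) = 54/41.
t(4) = 6/(54/41 + 3) = 82/59.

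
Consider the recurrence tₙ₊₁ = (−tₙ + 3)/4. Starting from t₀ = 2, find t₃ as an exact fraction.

t₁ = (−2 + 3)/4 = 1/4.
t₂ = (−(1/4) + 3)/4 = 11/16.
t₃ = (−(11/16) + 3)/4 = 37/64.

37/64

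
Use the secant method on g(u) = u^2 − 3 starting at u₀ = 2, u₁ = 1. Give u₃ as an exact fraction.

7/4

g(2) = 1, g(1) = −2. u₂ = 1 − (−2)·(1 − 2)/((−2) − 1) = 5/3.
g(1) = −2, g(5/3) = −2/9. u₃ = (5/3) − (−2/9)·((5/3) − 1)/((−2/9) − (−2)) = 7/4.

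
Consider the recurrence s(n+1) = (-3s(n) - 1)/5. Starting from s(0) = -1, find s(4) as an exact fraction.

s(1) = (-3·(-1) - 1)/5 = 2/5.
s(2) = (-3·(2/5) - 1)/5 = -11/25.
s(3) = (-3·(-11/25) - 1)/5 = 8/125.
s(4) = (-3·(8/125) - 1)/5 = -149/625.

-149/625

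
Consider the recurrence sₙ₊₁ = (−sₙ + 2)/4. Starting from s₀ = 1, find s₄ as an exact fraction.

103/256

s₁ = (−1 + 2)/4 = 1/4.
s₂ = (−(1/4) + 2)/4 = 7/16.
s₃ = (−(7/16) + 2)/4 = 25/64.
s₄ = (−(25/64) + 2)/4 = 103/256.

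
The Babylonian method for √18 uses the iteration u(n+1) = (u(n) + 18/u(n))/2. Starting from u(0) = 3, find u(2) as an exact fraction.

17/4

u(1) = (3 + 18/3)/2 = 9/2.
u(2) = (9/2 + 18/(9/2))/2 = 17/4.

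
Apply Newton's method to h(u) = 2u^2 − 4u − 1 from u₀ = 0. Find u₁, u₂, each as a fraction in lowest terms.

u₁ = −1/4, u₂ = −9/40

h'(u) = 4u − 4.
h(0) = −1, h'(0) = −4, so u₁ = 0 − (−1)/(−4) = −1/4.
h(−1/4) = 1/8, h'(−1/4) = −5, so u₂ = (−1/4) − (1/8)/(−5) = −9/40.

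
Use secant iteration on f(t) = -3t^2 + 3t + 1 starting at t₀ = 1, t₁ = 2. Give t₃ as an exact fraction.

f(1) = 1, f(2) = -5. t₂ = 2 - (-5)·(2 - 1)/((-5) - 1) = 7/6.
f(2) = -5, f(7/6) = 5/12. t₃ = (7/6) - (5/12)·((7/6) - 2)/((5/12) - (-5)) = 16/13.

16/13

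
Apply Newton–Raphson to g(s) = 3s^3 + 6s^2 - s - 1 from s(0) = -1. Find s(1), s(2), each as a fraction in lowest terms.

s(1) = -1/4, s(2) = -41/110

g'(s) = 9s^2 + 12s - 1.
g(-1) = 3, g'(-1) = -4, so s(1) = (-1) - 3/(-4) = -1/4.
g(-1/4) = -27/64, g'(-1/4) = -55/16, so s(2) = (-1/4) - (-27/64)/(-55/16) = -41/110.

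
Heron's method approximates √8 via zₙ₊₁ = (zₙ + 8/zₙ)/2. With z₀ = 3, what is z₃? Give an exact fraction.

665857/235416

z₁ = (3 + 8/3)/2 = 17/6.
z₂ = (17/6 + 8/(17/6))/2 = 577/204.
z₃ = (577/204 + 8/(577/204))/2 = 665857/235416.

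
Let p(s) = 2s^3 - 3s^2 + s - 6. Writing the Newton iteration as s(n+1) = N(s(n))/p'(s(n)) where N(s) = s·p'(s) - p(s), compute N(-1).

p'(s) = 6s^2 - 6s + 1.
N(s) = s·p'(s) - p(s) = s·(6s^2 - 6s + 1) - (2s^3 - 3s^2 + s - 6) = 4s^3 - 3s^2 + 6.
N(-1) = -1.

-1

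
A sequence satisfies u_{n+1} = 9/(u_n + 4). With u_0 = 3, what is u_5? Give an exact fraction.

u_1 = 9/(3 + 4) = 9/7.
u_2 = 9/(9/7 + 4) = 63/37.
u_3 = 9/(63/37 + 4) = 333/211.
u_4 = 9/(333/211 + 4) = 1899/1177.
u_5 = 9/(1899/1177 + 4) = 10593/6607.

10593/6607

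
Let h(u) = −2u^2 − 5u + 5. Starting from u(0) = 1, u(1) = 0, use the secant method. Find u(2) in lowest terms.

5/7

h(1) = −2, h(0) = 5. u(2) = 0 − 5·(0 − 1)/(5 − (−2)) = 5/7.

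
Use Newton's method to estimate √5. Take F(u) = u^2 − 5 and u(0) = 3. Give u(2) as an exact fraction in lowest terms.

47/21

F'(u) = 2u.
F(3) = 4, F'(3) = 6, so u(1) = 3 − 4/6 = 7/3.
F(7/3) = 4/9, F'(7/3) = 14/3, so u(2) = (7/3) − (4/9)/(14/3) = 47/21.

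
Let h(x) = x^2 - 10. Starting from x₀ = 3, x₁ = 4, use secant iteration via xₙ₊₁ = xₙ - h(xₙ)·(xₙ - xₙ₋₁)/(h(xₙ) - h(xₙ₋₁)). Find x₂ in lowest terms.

22/7

h(3) = -1, h(4) = 6. x₂ = 4 - 6·(4 - 3)/(6 - (-1)) = 22/7.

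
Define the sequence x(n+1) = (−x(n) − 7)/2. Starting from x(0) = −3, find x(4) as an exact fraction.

−19/8

x(1) = (−(−3) − 7)/2 = −2.
x(2) = (−(−2) − 7)/2 = −5/2.
x(3) = (−(−5/2) − 7)/2 = −9/4.
x(4) = (−(−9/4) − 7)/2 = −19/8.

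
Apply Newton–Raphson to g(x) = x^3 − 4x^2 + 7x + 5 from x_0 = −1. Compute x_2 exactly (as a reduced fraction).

g'(x) = 3x^2 − 8x + 7.
g(−1) = −7, g'(−1) = 18, so x_1 = (−1) − (−7)/18 = −11/18.
g(−11/18) = −5831/5832, g'(−11/18) = 1405/108, so x_2 = (−11/18) − (−5831/5832)/(1405/108) = −20267/37935.

−20267/37935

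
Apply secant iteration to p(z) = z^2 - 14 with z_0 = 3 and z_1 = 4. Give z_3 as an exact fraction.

101/27

p(3) = -5, p(4) = 2. z_2 = 4 - 2·(4 - 3)/(2 - (-5)) = 26/7.
p(4) = 2, p(26/7) = -10/49. z_3 = (26/7) - (-10/49)·((26/7) - 4)/((-10/49) - 2) = 101/27.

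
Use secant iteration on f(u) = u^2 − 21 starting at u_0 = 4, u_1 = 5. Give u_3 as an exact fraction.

f(4) = −5, f(5) = 4. u_2 = 5 − 4·(5 − 4)/(4 − (−5)) = 41/9.
f(5) = 4, f(41/9) = −20/81. u_3 = (41/9) − (−20/81)·((41/9) − 5)/((−20/81) − 4) = 197/43.

197/43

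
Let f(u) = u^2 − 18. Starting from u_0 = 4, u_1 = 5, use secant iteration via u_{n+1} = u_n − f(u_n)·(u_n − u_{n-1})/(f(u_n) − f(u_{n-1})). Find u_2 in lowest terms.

f(4) = −2, f(5) = 7. u_2 = 5 − 7·(5 − 4)/(7 − (−2)) = 38/9.

38/9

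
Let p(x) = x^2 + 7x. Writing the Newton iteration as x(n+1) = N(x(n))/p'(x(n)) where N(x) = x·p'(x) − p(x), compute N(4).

p'(x) = 2x + 7.
N(x) = x·p'(x) − p(x) = x·(2x + 7) − (x^2 + 7x) = x^2.
N(4) = 16.

16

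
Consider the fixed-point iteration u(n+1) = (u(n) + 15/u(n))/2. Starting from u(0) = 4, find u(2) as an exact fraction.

1921/496

u(1) = (4 + 15/4)/2 = 31/8.
u(2) = (31/8 + 15/(31/8))/2 = 1921/496.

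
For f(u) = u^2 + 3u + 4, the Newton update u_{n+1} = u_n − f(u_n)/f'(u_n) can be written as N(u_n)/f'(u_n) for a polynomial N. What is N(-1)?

−3

f'(u) = 2u + 3.
N(u) = u·f'(u) − f(u) = u·(2u + 3) − (u^2 + 3u + 4) = u^2 − 4.
N(-1) = −3.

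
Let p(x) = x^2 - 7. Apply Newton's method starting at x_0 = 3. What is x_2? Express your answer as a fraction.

127/48

p'(x) = 2x.
p(3) = 2, p'(3) = 6, so x_1 = 3 - 2/6 = 8/3.
p(8/3) = 1/9, p'(8/3) = 16/3, so x_2 = (8/3) - (1/9)/(16/3) = 127/48.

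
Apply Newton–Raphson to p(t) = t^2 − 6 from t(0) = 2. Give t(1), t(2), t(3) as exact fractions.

t(1) = 5/2, t(2) = 49/20, t(3) = 4801/1960

p'(t) = 2t.
p(2) = −2, p'(2) = 4, so t(1) = 2 − (−2)/4 = 5/2.
p(5/2) = 1/4, p'(5/2) = 5, so t(2) = (5/2) − (1/4)/5 = 49/20.
p(49/20) = 1/400, p'(49/20) = 49/10, so t(3) = (49/20) − (1/400)/(49/10) = 4801/1960.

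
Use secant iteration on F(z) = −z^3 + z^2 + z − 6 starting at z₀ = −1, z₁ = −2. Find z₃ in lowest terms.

−1634/979

F(−1) = −5, F(−2) = 4. z₂ = (−2) − 4·((−2) − (−1))/(4 − (−5)) = −14/9.
F(−2) = 4, F(−14/9) = −1000/729. z₃ = (−14/9) − (−1000/729)·((−14/9) − (−2))/((−1000/729) − 4) = −1634/979.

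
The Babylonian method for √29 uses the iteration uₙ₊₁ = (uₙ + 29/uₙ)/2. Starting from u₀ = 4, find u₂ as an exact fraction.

3881/720

u₁ = (4 + 29/4)/2 = 45/8.
u₂ = (45/8 + 29/(45/8))/2 = 3881/720.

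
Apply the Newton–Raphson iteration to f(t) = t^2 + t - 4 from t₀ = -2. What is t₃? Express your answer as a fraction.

f'(t) = 2t + 1.
f(-2) = -2, f'(-2) = -3, so t₁ = (-2) - (-2)/(-3) = -8/3.
f(-8/3) = 4/9, f'(-8/3) = -13/3, so t₂ = (-8/3) - (4/9)/(-13/3) = -100/39.
f(-100/39) = 16/1521, f'(-100/39) = -161/39, so t₃ = (-100/39) - (16/1521)/(-161/39) = -16084/6279.

-16084/6279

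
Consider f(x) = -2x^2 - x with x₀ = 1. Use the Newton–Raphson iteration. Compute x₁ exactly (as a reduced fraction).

f'(x) = -4x - 1.
f(1) = -3, f'(1) = -5, so x₁ = 1 - (-3)/(-5) = 2/5.

2/5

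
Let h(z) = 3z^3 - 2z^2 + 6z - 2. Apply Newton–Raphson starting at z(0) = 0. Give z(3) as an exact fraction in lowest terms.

4949/14025

h'(z) = 9z^2 - 4z + 6.
h(0) = -2, h'(0) = 6, so z(1) = 0 - (-2)/6 = 1/3.
h(1/3) = -1/9, h'(1/3) = 17/3, so z(2) = (1/3) - (-1/9)/(17/3) = 6/17.
h(6/17) = 2/4913, h'(6/17) = 1650/289, so z(3) = (6/17) - (2/4913)/(1650/289) = 4949/14025.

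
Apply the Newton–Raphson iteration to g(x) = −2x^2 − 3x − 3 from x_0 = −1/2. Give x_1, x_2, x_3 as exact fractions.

x_1 = −5/2, x_2 = −19/14, x_3 = −67/238

g'(x) = −4x − 3.
g(−1/2) = −2, g'(−1/2) = −1, so x_1 = (−1/2) − (−2)/(−1) = −5/2.
g(−5/2) = −8, g'(−5/2) = 7, so x_2 = (−5/2) − (−8)/7 = −19/14.
g(−19/14) = −128/49, g'(−19/14) = 17/7, so x_3 = (−19/14) − (−128/49)/(17/7) = −67/238.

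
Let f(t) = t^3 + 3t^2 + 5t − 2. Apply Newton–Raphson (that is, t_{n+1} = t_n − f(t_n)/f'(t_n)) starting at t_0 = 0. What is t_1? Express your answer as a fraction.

2/5

f'(t) = 3t^2 + 6t + 5.
f(0) = −2, f'(0) = 5, so t_1 = 0 − (−2)/5 = 2/5.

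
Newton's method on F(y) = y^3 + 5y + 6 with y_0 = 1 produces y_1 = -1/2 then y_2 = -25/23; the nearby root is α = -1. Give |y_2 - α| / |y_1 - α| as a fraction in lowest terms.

4/23

y_1 - α = -1/2 - (-1) = -1/2 + 1 = 1/2, so |y_1 - α| = 1/2.
y_2 - α = -25/23 - (-1) = -25/23 + 1 = -2/23, so |y_2 - α| = 2/23.
Ratio = (2/23) / (1/2) = 4/23.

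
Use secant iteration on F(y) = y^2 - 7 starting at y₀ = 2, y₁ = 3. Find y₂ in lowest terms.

F(2) = -3, F(3) = 2. y₂ = 3 - 2·(3 - 2)/(2 - (-3)) = 13/5.

13/5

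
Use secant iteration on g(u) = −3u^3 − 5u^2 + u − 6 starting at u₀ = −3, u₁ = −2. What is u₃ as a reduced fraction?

g(−3) = 27, g(−2) = −4. u₂ = (−2) − (−4)·((−2) − (−3))/((−4) − 27) = −66/31.
g(−2) = −4, g(−66/31) = −54864/29791. u₃ = (−66/31) − (−54864/29791)·((−66/31) − (−2))/((−54864/29791) − (−4)) = −35994/16075.

−35994/16075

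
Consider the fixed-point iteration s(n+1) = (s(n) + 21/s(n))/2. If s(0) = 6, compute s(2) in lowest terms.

s(1) = (6 + 21/6)/2 = 19/4.
s(2) = (19/4 + 21/(19/4))/2 = 697/152.

697/152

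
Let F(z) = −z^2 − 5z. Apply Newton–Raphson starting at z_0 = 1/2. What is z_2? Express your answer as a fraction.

1/2928

F'(z) = −2z − 5.
F(1/2) = −11/4, F'(1/2) = −6, so z_1 = (1/2) − (−11/4)/(−6) = 1/24.
F(1/24) = −121/576, F'(1/24) = −61/12, so z_2 = (1/24) − (−121/576)/(−61/12) = 1/2928.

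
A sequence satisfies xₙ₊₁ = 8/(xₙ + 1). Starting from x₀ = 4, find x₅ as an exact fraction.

1256/581

x₁ = 8/(4 + 1) = 8/5.
x₂ = 8/(8/5 + 1) = 40/13.
x₃ = 8/(40/13 + 1) = 104/53.
x₄ = 8/(104/53 + 1) = 424/157.
x₅ = 8/(424/157 + 1) = 1256/581.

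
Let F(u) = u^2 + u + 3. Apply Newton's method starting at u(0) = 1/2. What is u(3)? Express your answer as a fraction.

-32591/28448

F'(u) = 2u + 1.
F(1/2) = 15/4, F'(1/2) = 2, so u(1) = (1/2) - (15/4)/2 = -11/8.
F(-11/8) = 225/64, F'(-11/8) = -7/4, so u(2) = (-11/8) - (225/64)/(-7/4) = 71/112.
F(71/112) = 50625/12544, F'(71/112) = 127/56, so u(3) = (71/112) - (50625/12544)/(127/56) = -32591/28448.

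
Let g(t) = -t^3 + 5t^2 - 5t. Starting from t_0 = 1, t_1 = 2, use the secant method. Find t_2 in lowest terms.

4/3

g(1) = -1, g(2) = 2. t_2 = 2 - 2·(2 - 1)/(2 - (-1)) = 4/3.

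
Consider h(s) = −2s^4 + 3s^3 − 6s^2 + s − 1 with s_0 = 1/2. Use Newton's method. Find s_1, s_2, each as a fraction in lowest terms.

h'(s) = −8s^3 + 9s^2 − 12s + 1.
h(1/2) = −7/4, h'(1/2) = −15/4, so s_1 = (1/2) − (−7/4)/(−15/4) = 1/30.
h(1/30) = −98539/101250, h'(1/30) = 8231/13500, so s_2 = (1/30) − (−98539/101250)/(8231/13500) = 134129/82310.

s_1 = 1/30, s_2 = 134129/82310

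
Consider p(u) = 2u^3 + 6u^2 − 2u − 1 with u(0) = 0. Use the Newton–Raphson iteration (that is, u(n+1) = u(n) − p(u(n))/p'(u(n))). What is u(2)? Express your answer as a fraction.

p'(u) = 6u^2 + 12u − 2.
p(0) = −1, p'(0) = −2, so u(1) = 0 − (−1)/(−2) = −1/2.
p(−1/2) = 5/4, p'(−1/2) = −13/2, so u(2) = (−1/2) − (5/4)/(−13/2) = −4/13.

−4/13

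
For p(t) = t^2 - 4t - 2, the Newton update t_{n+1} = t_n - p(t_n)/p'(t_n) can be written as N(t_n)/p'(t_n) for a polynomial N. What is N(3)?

11

p'(t) = 2t - 4.
N(t) = t·p'(t) - p(t) = t·(2t - 4) - (t^2 - 4t - 2) = t^2 + 2.
N(3) = 11.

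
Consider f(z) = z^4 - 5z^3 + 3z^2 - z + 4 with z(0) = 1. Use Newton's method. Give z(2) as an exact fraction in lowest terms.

348/275

f'(z) = 4z^3 - 15z^2 + 6z - 1.
f(1) = 2, f'(1) = -6, so z(1) = 1 - 2/(-6) = 4/3.
f(4/3) = -56/81, f'(4/3) = -275/27, so z(2) = (4/3) - (-56/81)/(-275/27) = 348/275.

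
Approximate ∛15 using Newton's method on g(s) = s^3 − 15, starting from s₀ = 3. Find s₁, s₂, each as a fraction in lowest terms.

g'(s) = 3s^2.
g(3) = 12, g'(3) = 27, so s₁ = 3 − 12/27 = 23/9.
g(23/9) = 1232/729, g'(23/9) = 529/27, so s₂ = (23/9) − (1232/729)/(529/27) = 35269/14283.

s₁ = 23/9, s₂ = 35269/14283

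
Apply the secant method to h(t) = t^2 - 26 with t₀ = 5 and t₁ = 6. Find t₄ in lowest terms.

h(5) = -1, h(6) = 10. t₂ = 6 - 10·(6 - 5)/(10 - (-1)) = 56/11.
h(6) = 10, h(56/11) = -10/121. t₃ = (56/11) - (-10/121)·((56/11) - 6)/((-10/121) - 10) = 311/61.
h(56/11) = -10/121, h(311/61) = -25/3721. t₄ = (311/61) - (-25/3721)·((311/61) - (56/11))/((-25/3721) - (-10/121)) = 34862/6837.

34862/6837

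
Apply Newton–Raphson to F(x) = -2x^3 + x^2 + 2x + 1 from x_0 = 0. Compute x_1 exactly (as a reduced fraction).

F'(x) = -6x^2 + 2x + 2.
F(0) = 1, F'(0) = 2, so x_1 = 0 - 1/2 = -1/2.

-1/2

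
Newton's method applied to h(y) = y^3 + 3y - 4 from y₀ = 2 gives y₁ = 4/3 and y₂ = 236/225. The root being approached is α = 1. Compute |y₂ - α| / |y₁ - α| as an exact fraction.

11/75

y₁ - α = 4/3 - 1 = 1/3, so |y₁ - α| = 1/3.
y₂ - α = 236/225 - 1 = 11/225, so |y₂ - α| = 11/225.
Ratio = (11/225) / (1/3) = 11/75.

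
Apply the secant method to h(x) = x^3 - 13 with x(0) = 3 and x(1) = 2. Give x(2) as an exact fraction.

43/19

h(3) = 14, h(2) = -5. x(2) = 2 - (-5)·(2 - 3)/((-5) - 14) = 43/19.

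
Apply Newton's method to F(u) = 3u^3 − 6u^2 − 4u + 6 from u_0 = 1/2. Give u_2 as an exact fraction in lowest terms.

196242/227137

F'(u) = 9u^2 − 12u − 4.
F(1/2) = 23/8, F'(1/2) = −31/4, so u_1 = (1/2) − (23/8)/(−31/4) = 27/31.
F(27/31) = −1587/29791, F'(27/31) = −7327/961, so u_2 = (27/31) − (−1587/29791)/(−7327/961) = 196242/227137.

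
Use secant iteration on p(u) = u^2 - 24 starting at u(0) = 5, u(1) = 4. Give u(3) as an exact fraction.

p(5) = 1, p(4) = -8. u(2) = 4 - (-8)·(4 - 5)/((-8) - 1) = 44/9.
p(4) = -8, p(44/9) = -8/81. u(3) = (44/9) - (-8/81)·((44/9) - 4)/((-8/81) - (-8)) = 49/10.

49/10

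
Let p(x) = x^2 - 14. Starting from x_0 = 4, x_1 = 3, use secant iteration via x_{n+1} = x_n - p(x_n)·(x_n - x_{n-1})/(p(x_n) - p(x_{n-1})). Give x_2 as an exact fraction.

26/7

p(4) = 2, p(3) = -5. x_2 = 3 - (-5)·(3 - 4)/((-5) - 2) = 26/7.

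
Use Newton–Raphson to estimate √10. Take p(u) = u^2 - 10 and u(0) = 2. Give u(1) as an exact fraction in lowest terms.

p'(u) = 2u.
p(2) = -6, p'(2) = 4, so u(1) = 2 - (-6)/4 = 7/2.

7/2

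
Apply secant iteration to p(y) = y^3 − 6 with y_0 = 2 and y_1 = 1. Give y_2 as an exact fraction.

p(2) = 2, p(1) = −5. y_2 = 1 − (−5)·(1 − 2)/((−5) − 2) = 12/7.

12/7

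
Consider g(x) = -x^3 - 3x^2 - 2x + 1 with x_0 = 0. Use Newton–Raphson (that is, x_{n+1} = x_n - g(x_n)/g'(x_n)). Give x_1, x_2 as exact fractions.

x_1 = 1/2, x_2 = 8/23

g'(x) = -3x^2 - 6x - 2.
g(0) = 1, g'(0) = -2, so x_1 = 0 - 1/(-2) = 1/2.
g(1/2) = -7/8, g'(1/2) = -23/4, so x_2 = (1/2) - (-7/8)/(-23/4) = 8/23.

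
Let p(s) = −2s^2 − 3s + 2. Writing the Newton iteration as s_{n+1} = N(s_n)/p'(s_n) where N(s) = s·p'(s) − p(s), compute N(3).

−20

p'(s) = −4s − 3.
N(s) = s·p'(s) − p(s) = s·(−4s − 3) − (−2s^2 − 3s + 2) = −2s^2 − 2.
N(3) = −20.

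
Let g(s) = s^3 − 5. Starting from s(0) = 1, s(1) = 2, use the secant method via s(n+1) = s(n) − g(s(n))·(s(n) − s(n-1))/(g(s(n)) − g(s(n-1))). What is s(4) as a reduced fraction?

16480535/9627139

g(1) = −4, g(2) = 3. s(2) = 2 − 3·(2 − 1)/(3 − (−4)) = 11/7.
g(2) = 3, g(11/7) = −384/343. s(3) = (11/7) − (−384/343)·((11/7) − 2)/((−384/343) − 3) = 265/157.
g(11/7) = −384/343, g(265/157) = −739840/3869893. s(4) = (265/157) − (−739840/3869893)·((265/157) − (11/7))/((−739840/3869893) − (−384/343)) = 16480535/9627139.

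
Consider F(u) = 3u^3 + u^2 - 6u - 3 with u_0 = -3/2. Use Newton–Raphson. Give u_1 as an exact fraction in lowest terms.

F'(u) = 9u^2 + 2u - 6.
F(-3/2) = -15/8, F'(-3/2) = 45/4, so u_1 = (-3/2) - (-15/8)/(45/4) = -4/3.

-4/3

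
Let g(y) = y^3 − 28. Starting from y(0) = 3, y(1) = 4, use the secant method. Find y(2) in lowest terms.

112/37

g(3) = −1, g(4) = 36. y(2) = 4 − 36·(4 − 3)/(36 − (−1)) = 112/37.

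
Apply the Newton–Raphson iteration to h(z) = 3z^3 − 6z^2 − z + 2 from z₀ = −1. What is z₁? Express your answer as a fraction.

−7/10

h'(z) = 9z^2 − 12z − 1.
h(−1) = −6, h'(−1) = 20, so z₁ = (−1) − (−6)/20 = −7/10.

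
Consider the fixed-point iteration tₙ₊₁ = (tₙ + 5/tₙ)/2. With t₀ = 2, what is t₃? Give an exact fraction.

51841/23184

t₁ = (2 + 5/2)/2 = 9/4.
t₂ = (9/4 + 5/(9/4))/2 = 161/72.
t₃ = (161/72 + 5/(161/72))/2 = 51841/23184.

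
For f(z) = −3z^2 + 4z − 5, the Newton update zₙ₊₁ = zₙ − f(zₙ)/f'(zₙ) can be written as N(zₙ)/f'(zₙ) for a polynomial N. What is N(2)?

f'(z) = −6z + 4.
N(z) = z·f'(z) − f(z) = z·(−6z + 4) − (−3z^2 + 4z − 5) = −3z^2 + 5.
N(2) = −7.

−7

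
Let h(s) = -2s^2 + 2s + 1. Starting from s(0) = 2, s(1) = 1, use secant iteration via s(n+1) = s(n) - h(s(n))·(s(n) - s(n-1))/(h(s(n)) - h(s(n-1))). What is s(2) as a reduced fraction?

h(2) = -3, h(1) = 1. s(2) = 1 - 1·(1 - 2)/(1 - (-3)) = 5/4.

5/4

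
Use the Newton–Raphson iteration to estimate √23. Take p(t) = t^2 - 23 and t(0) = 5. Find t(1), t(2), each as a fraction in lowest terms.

t(1) = 24/5, t(2) = 1151/240

p'(t) = 2t.
p(5) = 2, p'(5) = 10, so t(1) = 5 - 2/10 = 24/5.
p(24/5) = 1/25, p'(24/5) = 48/5, so t(2) = (24/5) - (1/25)/(48/5) = 1151/240.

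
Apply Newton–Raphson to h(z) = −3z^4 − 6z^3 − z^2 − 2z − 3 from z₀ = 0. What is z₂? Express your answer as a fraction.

−69/16

h'(z) = −12z^3 − 18z^2 − 2z − 2.
h(0) = −3, h'(0) = −2, so z₁ = 0 − (−3)/(−2) = −3/2.
h(−3/2) = 45/16, h'(−3/2) = 1, so z₂ = (−3/2) − (45/16)/1 = −69/16.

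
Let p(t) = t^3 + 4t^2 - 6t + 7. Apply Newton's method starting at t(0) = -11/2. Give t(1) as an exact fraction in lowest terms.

-875/163

p'(t) = 3t^2 + 8t - 6.
p(-11/2) = -43/8, p'(-11/2) = 163/4, so t(1) = (-11/2) - (-43/8)/(163/4) = -875/163.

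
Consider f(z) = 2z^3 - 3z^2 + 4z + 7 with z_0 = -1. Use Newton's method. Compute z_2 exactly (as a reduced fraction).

-1533/1772

f'(z) = 6z^2 - 6z + 4.
f(-1) = -2, f'(-1) = 16, so z_1 = (-1) - (-2)/16 = -7/8.
f(-7/8) = -35/256, f'(-7/8) = 443/32, so z_2 = (-7/8) - (-35/256)/(443/32) = -1533/1772.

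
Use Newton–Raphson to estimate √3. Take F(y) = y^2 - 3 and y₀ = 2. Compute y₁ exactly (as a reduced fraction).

7/4

F'(y) = 2y.
F(2) = 1, F'(2) = 4, so y₁ = 2 - 1/4 = 7/4.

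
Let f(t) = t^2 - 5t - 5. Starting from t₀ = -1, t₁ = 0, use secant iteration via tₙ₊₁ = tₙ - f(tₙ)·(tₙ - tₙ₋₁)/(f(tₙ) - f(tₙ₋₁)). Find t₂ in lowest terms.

f(-1) = 1, f(0) = -5. t₂ = 0 - (-5)·(0 - (-1))/((-5) - 1) = -5/6.

-5/6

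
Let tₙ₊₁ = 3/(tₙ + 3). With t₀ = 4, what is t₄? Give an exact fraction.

t₁ = 3/(4 + 3) = 3/7.
t₂ = 3/(3/7 + 3) = 7/8.
t₃ = 3/(7/8 + 3) = 24/31.
t₄ = 3/(24/31 + 3) = 31/39.

31/39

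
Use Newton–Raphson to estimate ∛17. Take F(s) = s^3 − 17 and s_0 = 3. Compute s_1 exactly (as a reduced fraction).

71/27

F'(s) = 3s^2.
F(3) = 10, F'(3) = 27, so s_1 = 3 − 10/27 = 71/27.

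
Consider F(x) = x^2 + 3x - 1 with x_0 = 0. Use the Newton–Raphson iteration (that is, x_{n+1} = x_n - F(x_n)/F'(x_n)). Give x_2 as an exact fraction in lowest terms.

F'(x) = 2x + 3.
F(0) = -1, F'(0) = 3, so x_1 = 0 - (-1)/3 = 1/3.
F(1/3) = 1/9, F'(1/3) = 11/3, so x_2 = (1/3) - (1/9)/(11/3) = 10/33.

10/33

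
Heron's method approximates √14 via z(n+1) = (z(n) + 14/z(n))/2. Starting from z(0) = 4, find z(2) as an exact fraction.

449/120

z(1) = (4 + 14/4)/2 = 15/4.
z(2) = (15/4 + 14/(15/4))/2 = 449/120.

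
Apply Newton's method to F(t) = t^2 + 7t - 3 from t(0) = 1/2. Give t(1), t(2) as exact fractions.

t(1) = 13/32, t(2) = 3241/8000

F'(t) = 2t + 7.
F(1/2) = 3/4, F'(1/2) = 8, so t(1) = (1/2) - (3/4)/8 = 13/32.
F(13/32) = 9/1024, F'(13/32) = 125/16, so t(2) = (13/32) - (9/1024)/(125/16) = 3241/8000.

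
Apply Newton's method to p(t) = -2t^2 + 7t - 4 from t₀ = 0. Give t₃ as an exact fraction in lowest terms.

p'(t) = -4t + 7.
p(0) = -4, p'(0) = 7, so t₁ = 0 - (-4)/7 = 4/7.
p(4/7) = -32/49, p'(4/7) = 33/7, so t₂ = (4/7) - (-32/49)/(33/7) = 164/231.
p(164/231) = -2048/53361, p'(164/231) = 961/231, so t₃ = (164/231) - (-2048/53361)/(961/231) = 159652/221991.

159652/221991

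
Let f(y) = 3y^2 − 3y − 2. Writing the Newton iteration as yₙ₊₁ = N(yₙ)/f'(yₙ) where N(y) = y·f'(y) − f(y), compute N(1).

5

f'(y) = 6y − 3.
N(y) = y·f'(y) − f(y) = y·(6y − 3) − (3y^2 − 3y − 2) = 3y^2 + 2.
N(1) = 5.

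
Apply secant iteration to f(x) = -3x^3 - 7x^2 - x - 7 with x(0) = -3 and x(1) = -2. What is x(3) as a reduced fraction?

f(-3) = 14, f(-2) = -9. x(2) = (-2) - (-9)·((-2) - (-3))/((-9) - 14) = -55/23.
f(-2) = -9, f(-55/23) = -43974/12167. x(3) = (-55/23) - (-43974/12167)·((-55/23) - (-2))/((-43974/12167) - (-9)) = -2147/809.

-2147/809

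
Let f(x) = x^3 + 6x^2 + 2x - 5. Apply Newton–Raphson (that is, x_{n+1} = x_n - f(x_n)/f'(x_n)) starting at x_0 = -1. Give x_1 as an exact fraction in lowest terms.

f'(x) = 3x^2 + 12x + 2.
f(-1) = -2, f'(-1) = -7, so x_1 = (-1) - (-2)/(-7) = -9/7.

-9/7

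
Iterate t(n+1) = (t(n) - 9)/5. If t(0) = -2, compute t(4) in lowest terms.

t(1) = ((-2) - 9)/5 = -11/5.
t(2) = ((-11/5) - 9)/5 = -56/25.
t(3) = ((-56/25) - 9)/5 = -281/125.
t(4) = ((-281/125) - 9)/5 = -1406/625.

-1406/625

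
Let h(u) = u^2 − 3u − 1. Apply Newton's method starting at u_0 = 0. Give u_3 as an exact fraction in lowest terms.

−1189/3927

h'(u) = 2u − 3.
h(0) = −1, h'(0) = −3, so u_1 = 0 − (−1)/(−3) = −1/3.
h(−1/3) = 1/9, h'(−1/3) = −11/3, so u_2 = (−1/3) − (1/9)/(−11/3) = −10/33.
h(−10/33) = 1/1089, h'(−10/33) = −119/33, so u_3 = (−10/33) − (1/1089)/(−119/33) = −1189/3927.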